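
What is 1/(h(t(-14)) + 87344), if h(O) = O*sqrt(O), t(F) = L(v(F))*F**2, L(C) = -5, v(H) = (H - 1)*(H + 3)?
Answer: 5459/535635396 + 1715*I*sqrt(5)/1071270792 ≈ 1.0192e-5 + 3.5797e-6*I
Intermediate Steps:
v(H) = (-1 + H)*(3 + H)
t(F) = -5*F**2
h(O) = O**(3/2)
1/(h(t(-14)) + 87344) = 1/((-5*(-14)**2)**(3/2) + 87344) = 1/((-5*196)**(3/2) + 87344) = 1/((-980)**(3/2) + 87344) = 1/(-13720*I*sqrt(5) + 87344) = 1/(87344 - 13720*I*sqrt(5))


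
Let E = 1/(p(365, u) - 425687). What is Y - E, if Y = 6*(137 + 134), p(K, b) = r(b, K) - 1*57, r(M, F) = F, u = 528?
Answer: 691666255/425379 ≈ 1626.0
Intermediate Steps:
p(K, b) = -57 + K (p(K, b) = K - 1*57 = K - 57 = -57 + K)
Y = 1626 (Y = 6*271 = 1626)
E = -1/425379 (E = 1/((-57 + 365) - 425687) = 1/(308 - 425687) = 1/(-425379) = -1/425379 ≈ -2.3508e-6)
Y - E = 1626 - 1*(-1/425379) = 1626 + 1/425379 = 691666255/425379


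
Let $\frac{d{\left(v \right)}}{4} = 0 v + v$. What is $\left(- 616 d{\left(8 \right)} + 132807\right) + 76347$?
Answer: $189442$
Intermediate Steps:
$d{\left(v \right)} = 4 v$ ($d{\left(v \right)} = 4 \left(0 v + v\right) = 4 \left(0 + v\right) = 4 v$)
$\left(- 616 d{\left(8 \right)} + 132807\right) + 76347 = \left(- 616 \cdot 4 \cdot 8 + 132807\right) + 76347 = \left(\left(-616\right) 32 + 132807\right) + 76347 = \left(-19712 + 132807\right) + 76347 = 113095 + 76347 = 189442$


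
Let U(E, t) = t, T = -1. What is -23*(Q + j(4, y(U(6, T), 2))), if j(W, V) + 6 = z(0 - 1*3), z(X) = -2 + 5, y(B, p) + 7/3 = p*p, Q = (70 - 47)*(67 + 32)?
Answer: -52302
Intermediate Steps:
Q = 2277 (Q = 23*99 = 2277)
y(B, p) = -7/3 + p² (y(B, p) = -7/3 + p*p = -7/3 + p²)
z(X) = 3
j(W, V) = -3 (j(W, V) = -6 + 3 = -3)
-23*(Q + j(4, y(U(6, T), 2))) = -23*(2277 - 3) = -23*2274 = -52302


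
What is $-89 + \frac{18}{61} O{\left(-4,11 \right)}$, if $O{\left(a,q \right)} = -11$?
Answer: $- \frac{5627}{61} \approx -92.246$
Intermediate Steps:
$-89 + \frac{18}{61} O{\left(-4,11 \right)} = -89 + \frac{18}{61} \left(-11\right) = -89 - \frac{198}{61} = - \frac{5627}{61}$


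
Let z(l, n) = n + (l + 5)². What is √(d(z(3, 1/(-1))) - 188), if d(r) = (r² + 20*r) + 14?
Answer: √5055 ≈ 71.099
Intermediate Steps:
z(l, n) = n + (5 + l)²
d(r) = 14 + r² + 20*r
√(d(z(3, 1/(-1))) - 188) = √((14 + (1/(-1) + (5 + 3)²)² + 20*(1/(-1) + (5 + 3)²)) - 188) = √((14 + (-1 + 8²)² + 20*(-1 + 8²)) - 188) = √((14 + (-1 + 64)² + 20*(-1 + 64)) - 188) = √((14 + 63² + 20*63) - 188) = √((14 + 3969 + 1260) - 188) = √(5243 - 188) = √5055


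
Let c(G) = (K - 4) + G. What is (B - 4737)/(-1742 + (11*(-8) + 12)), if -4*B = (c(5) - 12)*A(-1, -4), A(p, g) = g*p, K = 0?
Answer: 2363/909 ≈ 2.5996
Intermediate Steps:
c(G) = -4 + G (c(G) = (0 - 4) + G = -4 + G)
B = 11 (B = -((-4 + 5) - 12)*(-4*(-1))/4 = -(1 - 12)*4/4 = -(-11)*4/4 = -¼*(-44) = 11)
(B - 4737)/(-1742 + (11*(-8) + 12)) = (11 - 4737)/(-1742 + (11*(-8) + 12)) = -4726/(-1742 + (-88 + 12)) = -4726/(-1742 - 76) = -4726/(-1818) = -4726*(-1/1818) = 2363/909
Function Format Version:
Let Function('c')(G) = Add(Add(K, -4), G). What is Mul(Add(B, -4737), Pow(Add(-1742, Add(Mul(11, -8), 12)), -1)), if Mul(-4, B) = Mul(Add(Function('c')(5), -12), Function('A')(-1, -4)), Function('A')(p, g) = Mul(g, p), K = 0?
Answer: Rational(2363, 909) ≈ 2.5996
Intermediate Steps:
Function('c')(G) = Add(-4, G) (Function('c')(G) = Add(Add(0, -4), G) = Add(-4, G))
B = 11 (B = Mul(Rational(-1, 4), Mul(Add(Add(-4, 5), -12), Mul(-4, -1))) = Mul(Rational(-1, 4), Mul(Add(1, -12), 4)) = Mul(Rational(-1, 4), Mul(-11, 4)) = Mul(Rational(-1, 4), -44) = 11)
Mul(Add(B, -4737), Pow(Add(-1742, Add(Mul(11, -8), 12)), -1)) = Mul(Add(11, -4737), Pow(Add(-1742, Add(Mul(11, -8), 12)), -1)) = Mul(-4726, Pow(Add(-1742, Add(-88, 12)), -1)) = Mul(-4726, Pow(Add(-1742, -76), -1)) = Mul(-4726, Pow(-1818, -1)) = Mul(-4726, Rational(-1, 1818)) = Rational(2363, 909)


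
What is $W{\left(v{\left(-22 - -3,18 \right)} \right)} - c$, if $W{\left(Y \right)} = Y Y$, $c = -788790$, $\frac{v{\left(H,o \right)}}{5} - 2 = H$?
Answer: $796015$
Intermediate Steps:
$v{\left(H,o \right)} = 10 + 5 H$
$W{\left(Y \right)} = Y^{2}$
$W{\left(v{\left(-22 - -3,18 \right)} \right)} - c = \left(10 + 5 \left(-22 - -3\right)\right)^{2} - -788790 = \left(10 + 5 \left(-22 + 3\right)\right)^{2} + 788790 = \left(10 + 5 \left(-19\right)\right)^{2} + 788790 = \left(10 - 95\right)^{2} + 788790 = \left(-85\right)^{2} + 788790 = 7225 + 788790 = 796015$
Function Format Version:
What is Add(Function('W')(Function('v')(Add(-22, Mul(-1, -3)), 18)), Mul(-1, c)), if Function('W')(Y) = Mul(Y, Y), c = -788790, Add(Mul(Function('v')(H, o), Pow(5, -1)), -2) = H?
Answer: 796015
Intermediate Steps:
Function('v')(H, o) = Add(10, Mul(5, H))
Function('W')(Y) = Pow(Y, 2)
Add(Function('W')(Function('v')(Add(-22, Mul(-1, -3)), 18)), Mul(-1, c)) = Add(Pow(Add(10, Mul(5, Add(-22, Mul(-1, -3)))), 2), Mul(-1, -788790)) = Add(Pow(Add(10, Mul(5, Add(-22, 3))), 2), 788790) = Add(Pow(Add(10, Mul(5, -19)), 2), 788790) = Add(Pow(Add(10, -95), 2), 788790) = Add(Pow(-85, 2), 788790) = Add(7225, 788790) = 796015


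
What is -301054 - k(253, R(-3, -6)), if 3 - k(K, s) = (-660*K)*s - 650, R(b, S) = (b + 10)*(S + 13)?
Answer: -8483727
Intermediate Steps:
R(b, S) = (10 + b)*(13 + S)
k(K, s) = 653 + 660*K*s (k(K, s) = 3 - ((-660*K)*s - 650) = 3 - (-660*K*s - 650) = 3 - (-650 - 660*K*s) = 3 + (650 + 660*K*s) = 653 + 660*K*s)
-301054 - k(253, R(-3, -6)) = -301054 - (653 + 660*253*(130 + 10*(-6) + 13*(-3) - 6*(-3))) = -301054 - (653 + 660*253*(130 - 60 - 39 + 18)) = -301054 - (653 + 660*253*49) = -301054 - (653 + 8182020) = -301054 - 1*8182673 = -301054 - 8182673 = -8483727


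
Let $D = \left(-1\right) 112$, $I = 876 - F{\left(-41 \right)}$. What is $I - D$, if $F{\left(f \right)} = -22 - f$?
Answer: $969$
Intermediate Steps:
$I = 857$ ($I = 876 - \left(-22 - -41\right) = 876 - \left(-22 + 41\right) = 876 - 19 = 857$)
$D = -112$
$I - D = 857 - -112 = 857 + 112 = 969$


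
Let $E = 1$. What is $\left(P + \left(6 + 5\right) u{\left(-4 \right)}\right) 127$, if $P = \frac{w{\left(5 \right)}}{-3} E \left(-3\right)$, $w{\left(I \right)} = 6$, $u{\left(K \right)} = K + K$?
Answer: $-10414$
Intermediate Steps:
$u{\left(K \right)} = 2 K$
$P = 6$ ($P = \frac{6}{-3} \cdot 1 \left(-3\right) = 6 \left(- \frac{1}{3}\right) 1 \left(-3\right) = \left(-2\right) 1 \left(-3\right) = \left(-2\right) \left(-3\right) = 6$)
$\left(P + \left(6 + 5\right) u{\left(-4 \right)}\right) 127 = \left(6 + \left(6 + 5\right) 2 \left(-4\right)\right) 127 = \left(6 + 11 \left(-8\right)\right) 127 = \left(6 - 88\right) 127 = \left(-82\right) 127 = -10414$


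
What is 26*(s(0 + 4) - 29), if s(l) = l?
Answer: -650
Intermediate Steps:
26*(s(0 + 4) - 29) = 26*((0 + 4) - 29) = 26*(4 - 29) = 26*(-25) = -650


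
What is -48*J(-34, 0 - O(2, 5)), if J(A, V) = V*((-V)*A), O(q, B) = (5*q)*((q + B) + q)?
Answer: -13219200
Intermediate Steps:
O(q, B) = 5*q*(B + 2*q) (O(q, B) = (5*q)*((B + q) + q) = (5*q)*(B + 2*q) = 5*q*(B + 2*q))
J(A, V) = -A*V² (J(A, V) = V*(-A*V) = -A*V²)
-48*J(-34, 0 - O(2, 5)) = -(-48)*(-34)*(0 - 5*2*(5 + 2*2))² = -(-48)*(-34)*(0 - 5*2*(5 + 4))² = -(-48)*(-34)*(0 - 5*2*9)² = -(-48)*(-34)*(0 - 1*90)² = -(-48)*(-34)*(0 - 90)² = -(-48)*(-34)*(-90)² = -(-48)*(-34)*8100 = -48*275400 = -13219200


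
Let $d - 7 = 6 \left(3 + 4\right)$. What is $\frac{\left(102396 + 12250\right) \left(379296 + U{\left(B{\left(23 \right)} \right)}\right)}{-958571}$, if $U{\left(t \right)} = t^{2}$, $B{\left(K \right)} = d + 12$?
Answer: $- \frac{43911366982}{958571} \approx -45809.0$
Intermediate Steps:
$d = 49$ ($d = 7 + 6 \left(3 + 4\right) = 7 + 6 \cdot 7 = 7 + 42 = 49$)
$B{\left(K \right)} = 61$ ($B{\left(K \right)} = 49 + 12 = 61$)
$\frac{\left(102396 + 12250\right) \left(379296 + U{\left(B{\left(23 \right)} \right)}\right)}{-958571} = \frac{\left(102396 + 12250\right) \left(379296 + 61^{2}\right)}{-958571} = 114646 \left(379296 + 3721\right) \left(- \frac{1}{958571}\right) = 114646 \cdot 383017 \left(- \frac{1}{958571}\right) = 43911366982 \left(- \frac{1}{958571}\right) = - \frac{43911366982}{958571}$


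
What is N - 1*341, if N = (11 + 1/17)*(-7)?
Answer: -7113/17 ≈ -418.41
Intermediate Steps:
N = -1316/17 (N = (11 + 1/17)*(-7) = (188/17)*(-7) = -1316/17 ≈ -77.412)
N - 1*341 = -1316/17 - 1*341 = -1316/17 - 341 = -7113/17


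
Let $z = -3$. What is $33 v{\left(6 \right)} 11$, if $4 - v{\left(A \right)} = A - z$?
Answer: $-1815$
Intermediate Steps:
$v{\left(A \right)} = 1 - A$ ($v{\left(A \right)} = 4 - \left(A - -3\right) = 4 - \left(A + 3\right) = 4 - \left(3 + A\right) = 1 - A$)
$33 v{\left(6 \right)} 11 = 33 \left(1 - 6\right) 11 = 33 \left(-5\right) 11 = \left(-165\right) 11 = -1815$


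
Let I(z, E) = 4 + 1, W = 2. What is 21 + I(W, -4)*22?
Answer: 131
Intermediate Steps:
I(z, E) = 5
21 + I(W, -4)*22 = 21 + 5*22 = 21 + 110 = 131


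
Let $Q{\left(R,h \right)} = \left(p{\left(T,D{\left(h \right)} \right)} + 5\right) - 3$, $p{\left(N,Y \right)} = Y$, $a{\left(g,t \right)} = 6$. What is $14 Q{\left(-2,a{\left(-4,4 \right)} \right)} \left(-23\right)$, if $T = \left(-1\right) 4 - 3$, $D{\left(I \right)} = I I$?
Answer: $-12236$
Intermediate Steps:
$D{\left(I \right)} = I^{2}$
$T = -7$ ($T = -4 - 3 = -7$)
$Q{\left(R,h \right)} = 2 + h^{2}$ ($Q{\left(R,h \right)} = \left(h^{2} + 5\right) - 3 = \left(5 + h^{2}\right) - 3 = 2 + h^{2}$)
$14 Q{\left(-2,a{\left(-4,4 \right)} \right)} \left(-23\right) = 14 \left(2 + 6^{2}\right) \left(-23\right) = 14 \left(2 + 36\right) \left(-23\right) = 14 \cdot 38 \left(-23\right) = 532 \left(-23\right) = -12236$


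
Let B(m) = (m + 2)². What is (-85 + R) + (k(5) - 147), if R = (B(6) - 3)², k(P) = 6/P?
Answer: 17451/5 ≈ 3490.2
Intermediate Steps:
B(m) = (2 + m)²
R = 3721 (R = ((2 + 6)² - 3)² = (8² - 3)² = (64 - 3)² = 61² = 3721)
(-85 + R) + (k(5) - 147) = (-85 + 3721) + (6/5 - 147) = 3636 + (6*(⅕) - 147) = 3636 + (6/5 - 147) = 3636 - 729/5 = 17451/5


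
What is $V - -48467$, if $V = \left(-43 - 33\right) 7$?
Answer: $47935$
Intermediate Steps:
$V = -532$ ($V = \left(-76\right) 7 = -532$)
$V - -48467 = -532 - -48467 = -532 + 48467 = 47935$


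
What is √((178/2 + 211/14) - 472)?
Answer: I*√72114/14 ≈ 19.181*I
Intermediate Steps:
√((178/2 + 211/14) - 472) = √((178*(½) + 211*(1/14)) - 472) = √((89 + 211/14) - 472) = √(1457/14 - 472) = √(-5151/14) = I*√72114/14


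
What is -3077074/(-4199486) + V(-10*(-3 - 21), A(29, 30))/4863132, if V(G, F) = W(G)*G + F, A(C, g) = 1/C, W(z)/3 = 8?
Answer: 217331890189099/296128493877204 ≈ 0.73391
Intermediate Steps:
W(z) = 24 (W(z) = 3*8 = 24)
V(G, F) = F + 24*G (V(G, F) = 24*G + F = F + 24*G)
-3077074/(-4199486) + V(-10*(-3 - 21), A(29, 30))/4863132 = -3077074/(-4199486) + (1/29 + 24*(-10*(-3 - 21)))/4863132 = -3077074*(-1/4199486) + (1/29 + 24*(-10*(-24)))*(1/4863132) = 1538537/2099743 + (1/29 + 24*240)*(1/4863132) = 1538537/2099743 + (1/29 + 5760)*(1/4863132) = 1538537/2099743 + (167041/29)*(1/4863132) = 1538537/2099743 + 167041/141030828 = 217331890189099/296128493877204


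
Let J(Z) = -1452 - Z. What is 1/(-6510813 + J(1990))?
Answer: -1/6514255 ≈ -1.5351e-7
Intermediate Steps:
1/(-6510813 + J(1990)) = 1/(-6510813 + (-1452 - 1*1990)) = 1/(-6510813 + (-1452 - 1990)) = 1/(-6510813 - 3442) = 1/(-6514255) = -1/6514255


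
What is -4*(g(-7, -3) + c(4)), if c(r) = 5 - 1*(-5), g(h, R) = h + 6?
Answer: -36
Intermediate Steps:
g(h, R) = 6 + h
c(r) = 10 (c(r) = 5 + 5 = 10)
-4*(g(-7, -3) + c(4)) = -4*((6 - 7) + 10) = -4*(-1 + 10) = -4*9 = -36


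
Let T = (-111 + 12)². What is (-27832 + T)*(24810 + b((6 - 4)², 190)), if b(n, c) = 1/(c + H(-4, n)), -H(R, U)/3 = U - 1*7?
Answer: -89022490921/199 ≈ -4.4735e+8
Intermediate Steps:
H(R, U) = 21 - 3*U (H(R, U) = -3*(U - 1*7) = -3*(U - 7) = -3*(-7 + U) = 21 - 3*U)
b(n, c) = 1/(21 + c - 3*n) (b(n, c) = 1/(c + (21 - 3*n)) = 1/(21 + c - 3*n))
T = 9801 (T = (-99)² = 9801)
(-27832 + T)*(24810 + b((6 - 4)², 190)) = (-27832 + 9801)*(24810 + 1/(21 + 190 - 3*(6 - 4)²)) = -18031*(24810 + 1/(21 + 190 - 3*2²)) = -18031*(24810 + 1/(21 + 190 - 3*4)) = -18031*(24810 + 1/(21 + 190 - 12)) = -18031*(24810 + 1/199) = -18031*4937191/199 = -89022490921/199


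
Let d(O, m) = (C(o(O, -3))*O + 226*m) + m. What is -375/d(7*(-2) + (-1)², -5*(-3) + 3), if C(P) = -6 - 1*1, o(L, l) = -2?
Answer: -375/4177 ≈ -0.089777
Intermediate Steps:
C(P) = -7 (C(P) = -6 - 1 = -7)
d(O, m) = -7*O + 227*m (d(O, m) = (-7*O + 226*m) + m = -7*O + 227*m)
-375/d(7*(-2) + (-1)², -5*(-3) + 3) = -375/(-7*(7*(-2) + (-1)²) + 227*(-5*(-3) + 3)) = -375/(-7*(-14 + 1) + 227*(15 + 3)) = -375/(-7*(-13) + 227*18) = -375/(91 + 4086) = -375/4177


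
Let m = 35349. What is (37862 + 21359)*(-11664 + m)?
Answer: 1402649385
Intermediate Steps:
(37862 + 21359)*(-11664 + m) = (37862 + 21359)*(-11664 + 35349) = 59221*23685 = 1402649385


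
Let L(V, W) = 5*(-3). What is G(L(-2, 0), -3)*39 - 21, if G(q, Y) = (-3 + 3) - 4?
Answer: -177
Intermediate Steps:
L(V, W) = -15
G(q, Y) = -4 (G(q, Y) = 0 - 4 = -4)
G(L(-2, 0), -3)*39 - 21 = -4*39 - 21 = -156 - 21 = -177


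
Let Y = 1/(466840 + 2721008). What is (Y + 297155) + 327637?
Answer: 1991741927617/3187848 ≈ 6.2479e+5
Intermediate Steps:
Y = 1/3187848 ≈ 3.1369e-7
(Y + 297155) + 327637 = (1/3187848 + 297155) + 327637 = 947284972441/3187848 + 327637 = 1991741927617/3187848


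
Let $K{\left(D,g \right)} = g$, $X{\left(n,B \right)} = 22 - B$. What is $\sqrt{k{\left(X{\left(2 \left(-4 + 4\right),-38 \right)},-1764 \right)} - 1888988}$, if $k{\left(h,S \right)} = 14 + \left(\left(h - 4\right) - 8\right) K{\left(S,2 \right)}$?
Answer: $i \sqrt{1888878} \approx 1374.4 i$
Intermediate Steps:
$k{\left(h,S \right)} = -10 + 2 h$ ($k{\left(h,S \right)} = 14 + \left(\left(h - 4\right) - 8\right) 2 = 14 + \left(\left(-4 + h\right) - 8\right) 2 = 14 + \left(-12 + h\right) 2 = 14 + \left(-24 + 2 h\right) = -10 + 2 h$)
$\sqrt{k{\left(X{\left(2 \left(-4 + 4\right),-38 \right)},-1764 \right)} - 1888988} = \sqrt{\left(-10 + 2 \left(22 - -38\right)\right) - 1888988} = \sqrt{\left(-10 + 2 \left(22 + 38\right)\right) - 1888988} = \sqrt{\left(-10 + 2 \cdot 60\right) - 1888988} = \sqrt{\left(-10 + 120\right) - 1888988} = \sqrt{110 - 1888988} = \sqrt{-1888878} = i \sqrt{1888878}$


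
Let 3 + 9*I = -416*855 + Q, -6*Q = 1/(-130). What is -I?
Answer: 277432739/7020 ≈ 39520.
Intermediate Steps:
Q = 1/780 (Q = -1/6/(-130) = -1/6*(-1/130) = 1/780 ≈ 0.0012821)
I = -277432739/7020 (I = -1/3 + (-416*855 + 1/780)/9 = -1/3 + (-355680 + 1/780)/9 = -1/3 + (1/9)*(-277430399/780) = -1/3 - 277430399/7020 = -277432739/7020 ≈ -39520.)
-I = -1*(-277432739/7020) = 277432739/7020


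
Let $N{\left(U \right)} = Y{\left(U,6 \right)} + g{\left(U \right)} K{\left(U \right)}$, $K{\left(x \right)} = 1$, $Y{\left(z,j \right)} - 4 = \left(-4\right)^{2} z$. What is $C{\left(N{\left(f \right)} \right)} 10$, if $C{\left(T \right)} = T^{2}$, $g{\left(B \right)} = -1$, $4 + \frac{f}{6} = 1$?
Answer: $812250$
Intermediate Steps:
$f = -18$ ($f = -24 + 6 \cdot 1 = -24 + 6 = -18$)
$Y{\left(z,j \right)} = 4 + 16 z$ ($Y{\left(z,j \right)} = 4 + \left(-4\right)^{2} z = 4 + 16 z$)
$N{\left(U \right)} = 3 + 16 U$ ($N{\left(U \right)} = \left(4 + 16 U\right) - 1 = 3 + 16 U$)
$C{\left(N{\left(f \right)} \right)} 10 = \left(3 + 16 \left(-18\right)\right)^{2} \cdot 10 = \left(3 - 288\right)^{2} \cdot 10 = \left(-285\right)^{2} \cdot 10 = 81225 \cdot 10 = 812250$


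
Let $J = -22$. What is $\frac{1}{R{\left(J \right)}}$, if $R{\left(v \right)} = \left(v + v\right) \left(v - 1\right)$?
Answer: $\frac{1}{1012} \approx 0.00098814$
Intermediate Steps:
$R{\left(v \right)} = 2 v \left(-1 + v\right)$
$\frac{1}{R{\left(J \right)}} = \frac{1}{2 \left(-22\right) \left(-1 - 22\right)} = \frac{1}{2 \left(-22\right) \left(-23\right)} = \frac{1}{1012}$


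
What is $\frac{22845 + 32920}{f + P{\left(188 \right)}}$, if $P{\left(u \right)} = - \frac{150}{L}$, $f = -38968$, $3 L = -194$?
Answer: $- \frac{5409205}{3779671} \approx -1.4311$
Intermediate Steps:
$L = - \frac{194}{3}$ ($L = \frac{1}{3} \left(-194\right) = - \frac{194}{3} \approx -64.667$)
$P{\left(u \right)} = \frac{225}{97}$ ($P{\left(u \right)} = - \frac{150}{- \frac{194}{3}} = \left(-150\right) \left(- \frac{3}{194}\right) = \frac{225}{97}$)
$\frac{22845 + 32920}{f + P{\left(188 \right)}} = \frac{22845 + 32920}{-38968 + \frac{225}{97}} = \frac{55765}{- \frac{3779671}{97}} = 55765 \left(- \frac{97}{3779671}\right) = - \frac{5409205}{3779671}$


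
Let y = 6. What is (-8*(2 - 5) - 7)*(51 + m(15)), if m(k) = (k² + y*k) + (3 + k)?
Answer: 6528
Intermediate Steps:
m(k) = 3 + k² + 7*k (m(k) = (k² + 6*k) + (3 + k) = 3 + k² + 7*k)
(-8*(2 - 5) - 7)*(51 + m(15)) = (-8*(2 - 5) - 7)*(51 + (3 + 15² + 7*15)) = (-8*(-3) - 7)*(51 + (3 + 225 + 105)) = (24 - 7)*(51 + 333) = 17*384 = 6528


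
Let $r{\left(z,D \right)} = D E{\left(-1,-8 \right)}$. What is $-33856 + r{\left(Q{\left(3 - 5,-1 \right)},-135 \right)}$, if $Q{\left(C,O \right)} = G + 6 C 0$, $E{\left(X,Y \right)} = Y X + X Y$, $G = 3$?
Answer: $-36016$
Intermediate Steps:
$E{\left(X,Y \right)} = 2 X Y$ ($E{\left(X,Y \right)} = X Y + X Y = 2 X Y$)
$Q{\left(C,O \right)} = 3$ ($Q{\left(C,O \right)} = 3 + 6 C 0 = 3 + 0 = 3$)
$r{\left(z,D \right)} = 16 D$ ($r{\left(z,D \right)} = D 2 \left(-1\right) \left(-8\right) = D 16 = 16 D$)
$-33856 + r{\left(Q{\left(3 - 5,-1 \right)},-135 \right)} = -33856 + 16 \left(-135\right) = -33856 - 2160 = -36016$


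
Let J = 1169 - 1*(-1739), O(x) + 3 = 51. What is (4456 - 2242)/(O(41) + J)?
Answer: 1107/1478 ≈ 0.74899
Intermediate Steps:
O(x) = 48 (O(x) = -3 + 51 = 48)
J = 2908 (J = 1169 + 1739 = 2908)
(4456 - 2242)/(O(41) + J) = (4456 - 2242)/(48 + 2908) = 2214/2956 = 2214*(1/2956) = 1107/1478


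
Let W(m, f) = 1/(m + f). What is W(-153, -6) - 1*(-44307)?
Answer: 7044812/159 ≈ 44307.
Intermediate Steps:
W(m, f) = 1/(f + m)
W(-153, -6) - 1*(-44307) = 1/(-6 - 153) - 1*(-44307) = 1/(-159) + 44307 = -1/159 + 44307 = 7044812/159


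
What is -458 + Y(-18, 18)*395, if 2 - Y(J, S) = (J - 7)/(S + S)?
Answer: 21827/36 ≈ 606.31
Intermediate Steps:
Y(J, S) = 2 - (-7 + J)/(2*S) (Y(J, S) = 2 - (J - 7)/(S + S) = 2 - (-7 + J)/(2*S))
-458 + Y(-18, 18)*395 = -458 + ((½)*(7 - 1*(-18) + 4*18)/18)*395 = -458 + ((½)*(1/18)*(7 + 18 + 72))*395 = -458 + ((½)*(1/18)*97)*395 = -458 + (97/36)*395 = -458 + 38315/36 = 21827/36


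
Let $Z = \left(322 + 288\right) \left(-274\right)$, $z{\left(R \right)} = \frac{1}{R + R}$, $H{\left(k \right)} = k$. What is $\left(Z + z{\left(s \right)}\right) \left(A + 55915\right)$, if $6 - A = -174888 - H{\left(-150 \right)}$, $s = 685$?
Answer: $- \frac{52816712775541}{1370} \approx -3.8552 \cdot 10^{10}$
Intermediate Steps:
$A = 174744$ ($A = 6 - \left(-174888 - -150\right) = 6 - \left(-174888 + 150\right) = 6 - -174738 = 6 + 174738 = 174744$)
$z{\left(R \right)} = \frac{1}{2 R}$
$Z = -167140$ ($Z = 610 \left(-274\right) = -167140$)
$\left(Z + z{\left(s \right)}\right) \left(A + 55915\right) = \left(-167140 + \frac{1}{2 \cdot 685}\right) \left(174744 + 55915\right) = \left(-167140 + \frac{1}{2} \cdot \frac{1}{685}\right) 230659 = \left(-167140 + \frac{1}{1370}\right) 230659 = \left(- \frac{228981799}{1370}\right) 230659 = - \frac{52816712775541}{1370}$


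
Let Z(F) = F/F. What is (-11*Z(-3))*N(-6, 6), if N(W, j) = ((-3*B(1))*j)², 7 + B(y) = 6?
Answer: -3564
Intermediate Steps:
B(y) = -1 (B(y) = -7 + 6 = -1)
Z(F) = 1
N(W, j) = 9*j² (N(W, j) = ((-3*(-1))*j)² = (3*j)² = 9*j²)
(-11*Z(-3))*N(-6, 6) = (-11*1)*(9*6²) = -99*36 = -11*324 = -3564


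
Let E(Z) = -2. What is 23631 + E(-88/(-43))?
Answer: 23629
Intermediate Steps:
23631 + E(-88/(-43)) = 23631 - 2 = 23629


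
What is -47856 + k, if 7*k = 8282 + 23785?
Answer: -43275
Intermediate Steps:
k = 4581 (k = (8282 + 23785)/7 = (⅐)*32067 = 4581)
-47856 + k = -47856 + 4581 = -43275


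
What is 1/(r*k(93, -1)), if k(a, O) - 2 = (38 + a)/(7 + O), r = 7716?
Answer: 1/183898 ≈ 5.4378e-6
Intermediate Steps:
k(a, O) = 2 + (38 + a)/(7 + O)
1/(r*k(93, -1)) = 1/(7716*(((52 + 93 + 2*(-1))/(7 - 1)))) = 1/(7716*(((52 + 93 - 2)/6))) = 1/(7716*(((⅙)*143))) = 1/(7716*(143/6)) = (1/7716)*(6/143) = 1/183898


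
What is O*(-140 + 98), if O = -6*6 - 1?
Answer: 1554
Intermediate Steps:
O = -37 (O = -36 - 1 = -37)
O*(-140 + 98) = -37*(-140 + 98) = -37*(-42) = 1554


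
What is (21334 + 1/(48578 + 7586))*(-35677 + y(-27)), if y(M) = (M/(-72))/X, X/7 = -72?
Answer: -57453690156641753/75484416 ≈ -7.6113e+8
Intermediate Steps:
X = -504 (X = 7*(-72) = -504)
y(M) = M/36288 (y(M) = (M/(-72))/(-504) = (M*(-1/72))*(-1/504) = -M/72*(-1/504) = M/36288)
(21334 + 1/(48578 + 7586))*(-35677 + y(-27)) = (21334 + 1/(48578 + 7586))*(-35677 + (1/36288)*(-27)) = (21334 + 1/56164)*(-35677 - 1/1344) = (21334 + 1/56164)*(-47949889/1344) = (1198202777/56164)*(-47949889/1344) = -57453690156641753/75484416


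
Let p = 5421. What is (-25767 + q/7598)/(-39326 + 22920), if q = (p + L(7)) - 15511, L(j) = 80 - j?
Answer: 15060591/9588676 ≈ 1.5707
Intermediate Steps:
q = -10017 (q = (5421 + (80 - 1*7)) - 15511 = (5421 + (80 - 7)) - 15511 = (5421 + 73) - 15511 = 5494 - 15511 = -10017)
(-25767 + q/7598)/(-39326 + 22920) = (-25767 - 10017/7598)/(-39326 + 22920) = (-25767 - 10017*1/7598)/(-16406) = (-25767 - 10017/7598)*(-1/16406) = -195787683/7598*(-1/16406) = 15060591/9588676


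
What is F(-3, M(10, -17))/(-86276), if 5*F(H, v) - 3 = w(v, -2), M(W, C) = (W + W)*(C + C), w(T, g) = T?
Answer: 677/431380 ≈ 0.0015694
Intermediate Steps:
M(W, C) = 4*C*W (M(W, C) = (2*W)*(2*C) = 4*C*W)
F(H, v) = ⅗ + v/5
F(-3, M(10, -17))/(-86276) = (⅗ + (4*(-17)*10)/5)/(-86276) = (⅗ + (⅕)*(-680))*(-1/86276) = (⅗ - 136)*(-1/86276) = -677/5*(-1/86276) = 677/431380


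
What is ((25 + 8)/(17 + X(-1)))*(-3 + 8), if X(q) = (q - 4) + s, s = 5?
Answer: 165/17 ≈ 9.7059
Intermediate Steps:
X(q) = 1 + q (X(q) = (q - 4) + 5 = (-4 + q) + 5 = 1 + q)
((25 + 8)/(17 + X(-1)))*(-3 + 8) = ((25 + 8)/(17 + (1 - 1)))*(-3 + 8) = (33/(17 + 0))*5 = (33/17)*5 = 165/17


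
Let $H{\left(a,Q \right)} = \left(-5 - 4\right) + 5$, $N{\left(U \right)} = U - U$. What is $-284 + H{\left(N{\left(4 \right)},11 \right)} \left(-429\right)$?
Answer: $1432$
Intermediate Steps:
$N{\left(U \right)} = 0$
$H{\left(a,Q \right)} = -4$ ($H{\left(a,Q \right)} = -9 + 5 = -4$)
$-284 + H{\left(N{\left(4 \right)},11 \right)} \left(-429\right) = -284 - -1716 = -284 + 1716 = 1432$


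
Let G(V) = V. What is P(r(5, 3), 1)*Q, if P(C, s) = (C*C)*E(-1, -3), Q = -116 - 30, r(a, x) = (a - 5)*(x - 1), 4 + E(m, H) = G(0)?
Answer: 0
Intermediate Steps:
E(m, H) = -4 (E(m, H) = -4 + 0 = -4)
r(a, x) = (-1 + x)*(-5 + a) (r(a, x) = (-5 + a)*(-1 + x) = (-1 + x)*(-5 + a))
Q = -146
P(C, s) = -4*C² (P(C, s) = (C*C)*(-4) = C²*(-4) = -4*C²)
P(r(5, 3), 1)*Q = -4*(5 - 1*5 - 5*3 + 5*3)²*(-146) = -4*(5 - 5 - 15 + 15)²*(-146) = -4*0²*(-146) = -4*0*(-146) = 0*(-146) = 0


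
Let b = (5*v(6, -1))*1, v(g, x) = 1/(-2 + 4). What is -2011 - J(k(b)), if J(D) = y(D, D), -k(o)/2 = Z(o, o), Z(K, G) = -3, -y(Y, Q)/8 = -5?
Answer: -2051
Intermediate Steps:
v(g, x) = ½ (v(g, x) = 1/2 = ½)
y(Y, Q) = 40 (y(Y, Q) = -8*(-5) = 40)
b = 5/2 (b = (5*(½))*1 = (5/2)*1 = 5/2 ≈ 2.5000)
k(o) = 6 (k(o) = -2*(-3) = 6)
J(D) = 40
-2011 - J(k(b)) = -2011 - 1*40 = -2011 - 40 = -2051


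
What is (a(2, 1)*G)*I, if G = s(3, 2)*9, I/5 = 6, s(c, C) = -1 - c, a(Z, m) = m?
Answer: -1080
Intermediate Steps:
I = 30 (I = 5*6 = 30)
G = -36 (G = (-1 - 1*3)*9 = (-1 - 3)*9 = -4*9 = -36)
(a(2, 1)*G)*I = (1*(-36))*30 = -36*30 = -1080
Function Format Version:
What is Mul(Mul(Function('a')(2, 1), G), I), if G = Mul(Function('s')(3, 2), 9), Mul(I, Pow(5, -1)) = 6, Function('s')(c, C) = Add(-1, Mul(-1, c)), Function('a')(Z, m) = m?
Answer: -1080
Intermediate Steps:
I = 30 (I = Mul(5, 6) = 30)
G = -36 (G = Mul(Add(-1, Mul(-1, 3)), 9) = Mul(Add(-1, -3), 9) = Mul(-4, 9) = -36)
Mul(Mul(Function('a')(2, 1), G), I) = Mul(Mul(1, -36), 30) = Mul(-36, 30) = -1080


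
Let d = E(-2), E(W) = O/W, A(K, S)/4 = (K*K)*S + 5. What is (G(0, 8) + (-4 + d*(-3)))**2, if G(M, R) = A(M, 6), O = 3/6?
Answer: 4489/16 ≈ 280.56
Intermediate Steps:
O = 1/2 (O = 3*(1/6) = 1/2 ≈ 0.50000)
A(K, S) = 20 + 4*S*K**2 (A(K, S) = 4*((K*K)*S + 5) = 4*(K**2*S + 5) = 4*(S*K**2 + 5) = 4*(5 + S*K**2) = 20 + 4*S*K**2)
G(M, R) = 20 + 24*M**2 (G(M, R) = 20 + 4*6*M**2 = 20 + 24*M**2)
E(W) = 1/(2*W)
d = -1/4 (d = (1/2)/(-2) = (1/2)*(-1/2) = -1/4 ≈ -0.25000)
(G(0, 8) + (-4 + d*(-3)))**2 = ((20 + 24*0**2) + (-4 - 1/4*(-3)))**2 = ((20 + 24*0) + (-4 + 3/4))**2 = ((20 + 0) - 13/4)**2 = (20 - 13/4)**2 = (67/4)**2 = 4489/16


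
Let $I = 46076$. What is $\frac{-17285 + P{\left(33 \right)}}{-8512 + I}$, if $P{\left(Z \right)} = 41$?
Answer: $- \frac{4311}{9391} \approx -0.45906$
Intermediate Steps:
$\frac{-17285 + P{\left(33 \right)}}{-8512 + I} = \frac{-17285 + 41}{-8512 + 46076} = - \frac{17244}{37564} = \left(-17244\right) \frac{1}{37564} = - \frac{4311}{9391}$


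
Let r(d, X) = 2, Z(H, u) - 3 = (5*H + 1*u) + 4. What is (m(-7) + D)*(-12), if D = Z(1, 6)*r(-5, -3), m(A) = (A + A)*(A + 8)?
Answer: -264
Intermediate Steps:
Z(H, u) = 7 + u + 5*H (Z(H, u) = 3 + ((5*H + 1*u) + 4) = 3 + ((5*H + u) + 4) = 3 + ((u + 5*H) + 4) = 3 + (4 + u + 5*H) = 7 + u + 5*H)
m(A) = 2*A*(8 + A) (m(A) = (2*A)*(8 + A) = 2*A*(8 + A))
D = 36 (D = (7 + 6 + 5*1)*2 = (7 + 6 + 5)*2 = 18*2 = 36)
(m(-7) + D)*(-12) = (2*(-7)*(8 - 7) + 36)*(-12) = (2*(-7)*1 + 36)*(-12) = (-14 + 36)*(-12) = 22*(-12) = -264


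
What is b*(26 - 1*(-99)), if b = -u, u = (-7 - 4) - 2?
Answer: 1625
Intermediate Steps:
u = -13 (u = -11 - 2 = -13)
b = 13 (b = -1*(-13) = 13)
b*(26 - 1*(-99)) = 13*(26 - 1*(-99)) = 13*(26 + 99) = 13*125 = 1625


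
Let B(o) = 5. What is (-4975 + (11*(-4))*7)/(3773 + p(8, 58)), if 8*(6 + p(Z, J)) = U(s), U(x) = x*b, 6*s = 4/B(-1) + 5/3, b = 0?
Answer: -5283/3767 ≈ -1.4024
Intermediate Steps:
s = 37/90 (s = (4/5 + 5/3)/6 = (4*(⅕) + 5*(⅓))/6 = (⅘ + 5/3)/6 = (⅙)*(37/15) = 37/90 ≈ 0.41111)
U(x) = 0 (U(x) = x*0 = 0)
p(Z, J) = -6 (p(Z, J) = -6 + (⅛)*0 = -6 + 0 = -6)
(-4975 + (11*(-4))*7)/(3773 + p(8, 58)) = (-4975 + (11*(-4))*7)/(3773 - 6) = (-4975 - 44*7)/3767 = (-4975 - 308)*(1/3767) = -5283*1/3767 = -5283/3767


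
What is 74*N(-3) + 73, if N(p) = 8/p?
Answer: -373/3 ≈ -124.33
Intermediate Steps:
74*N(-3) + 73 = 74*(8/(-3)) + 73 = 74*(8*(-1/3)) + 73 = 74*(-8/3) + 73 = -592/3 + 73 = -373/3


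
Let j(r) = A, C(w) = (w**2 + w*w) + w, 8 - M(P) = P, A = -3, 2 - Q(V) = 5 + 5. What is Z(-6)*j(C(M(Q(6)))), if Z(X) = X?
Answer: 18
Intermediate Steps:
Q(V) = -8 (Q(V) = 2 - (5 + 5) = 2 - 1*10 = 2 - 10 = -8)
M(P) = 8 - P
C(w) = w + 2*w**2 (C(w) = (w**2 + w**2) + w = 2*w**2 + w = w + 2*w**2)
j(r) = -3
Z(-6)*j(C(M(Q(6)))) = -6*(-3) = 18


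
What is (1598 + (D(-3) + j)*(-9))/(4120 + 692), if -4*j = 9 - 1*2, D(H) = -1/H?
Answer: 6443/19248 ≈ 0.33474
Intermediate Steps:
j = -7/4 (j = -(9 - 1*2)/4 = -(9 - 2)/4 = -¼*7 = -7/4 ≈ -1.7500)
(1598 + (D(-3) + j)*(-9))/(4120 + 692) = (1598 + (-1/(-3) - 7/4)*(-9))/(4120 + 692) = (1598 + (-1*(-⅓) - 7/4)*(-9))/4812 = (1598 + (⅓ - 7/4)*(-9))*(1/4812) = (1598 - 17/12*(-9))*(1/4812) = (1598 + 51/4)*(1/4812) = (6443/4)*(1/4812) = 6443/19248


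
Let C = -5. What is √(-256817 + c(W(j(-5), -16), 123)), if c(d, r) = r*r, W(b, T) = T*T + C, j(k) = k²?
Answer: 2*I*√60422 ≈ 491.62*I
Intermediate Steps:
W(b, T) = -5 + T² (W(b, T) = T*T - 5 = T² - 5 = -5 + T²)
c(d, r) = r²
√(-256817 + c(W(j(-5), -16), 123)) = √(-256817 + 123²) = √(-256817 + 15129) = √(-241688) = 2*I*√60422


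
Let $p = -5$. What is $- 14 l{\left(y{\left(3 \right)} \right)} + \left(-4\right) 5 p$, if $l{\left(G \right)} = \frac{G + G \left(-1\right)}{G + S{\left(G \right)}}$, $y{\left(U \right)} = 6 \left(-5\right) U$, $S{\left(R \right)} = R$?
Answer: $100$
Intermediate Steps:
$y{\left(U \right)} = - 30 U$
$l{\left(G \right)} = 0$ ($l{\left(G \right)} = \frac{G + G \left(-1\right)}{G + G} = \frac{G - G}{2 G} = 0 \frac{1}{2 G} = 0$)
$- 14 l{\left(y{\left(3 \right)} \right)} + \left(-4\right) 5 p = \left(-14\right) 0 + \left(-4\right) 5 \left(-5\right) = 0 - -100 = 0 + 100 = 100$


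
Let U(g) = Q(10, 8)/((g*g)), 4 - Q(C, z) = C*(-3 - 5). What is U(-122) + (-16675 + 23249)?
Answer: 24461875/3721 ≈ 6574.0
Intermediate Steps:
Q(C, z) = 4 + 8*C (Q(C, z) = 4 - C*(-3 - 5) = 4 - C*(-8) = 4 - (-8)*C = 4 + 8*C)
U(g) = 84/g² (U(g) = (4 + 8*10)/((g*g)) = (4 + 80)/(g²) = 84/g²)
U(-122) + (-16675 + 23249) = 84/(-122)² + (-16675 + 23249) = 84*(1/14884) + 6574 = 21/3721 + 6574 = 24461875/3721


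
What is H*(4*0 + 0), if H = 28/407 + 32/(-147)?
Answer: 0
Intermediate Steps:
H = -8908/59829 (H = 28*(1/407) + 32*(-1/147) = 28/407 - 32/147 = -8908/59829 ≈ -0.14889)
H*(4*0 + 0) = -8908*(4*0 + 0)/59829 = -8908*(0 + 0)/59829 = -8908/59829*0 = 0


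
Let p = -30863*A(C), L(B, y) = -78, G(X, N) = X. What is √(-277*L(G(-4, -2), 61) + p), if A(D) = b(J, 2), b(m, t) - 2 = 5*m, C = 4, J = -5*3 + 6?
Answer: √1348715 ≈ 1161.3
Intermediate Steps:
J = -9 (J = -15 + 6 = -9)
b(m, t) = 2 + 5*m
A(D) = -43 (A(D) = 2 + 5*(-9) = 2 - 45 = -43)
p = 1327109 (p = -30863*(-43) = 1327109)
√(-277*L(G(-4, -2), 61) + p) = √(-277*(-78) + 1327109) = √(21606 + 1327109) = √1348715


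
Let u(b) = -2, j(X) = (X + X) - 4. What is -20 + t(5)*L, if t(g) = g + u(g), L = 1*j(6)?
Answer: 4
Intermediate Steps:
j(X) = -4 + 2*X (j(X) = 2*X - 4 = -4 + 2*X)
L = 8 (L = 1*(-4 + 2*6) = 1*(-4 + 12) = 1*8 = 8)
t(g) = -2 + g (t(g) = g - 2 = -2 + g)
-20 + t(5)*L = -20 + (-2 + 5)*8 = -20 + 3*8 = -20 + 24 = 4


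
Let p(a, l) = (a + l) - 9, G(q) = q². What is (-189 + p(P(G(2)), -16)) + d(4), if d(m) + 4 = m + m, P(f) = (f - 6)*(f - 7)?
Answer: -204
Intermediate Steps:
P(f) = (-7 + f)*(-6 + f) (P(f) = (-6 + f)*(-7 + f) = (-7 + f)*(-6 + f))
d(m) = -4 + 2*m (d(m) = -4 + (m + m) = -4 + 2*m)
p(a, l) = -9 + a + l
(-189 + p(P(G(2)), -16)) + d(4) = (-189 + (-9 + (42 + (2²)² - 13*2²) - 16)) + (-4 + 2*4) = (-189 + (-9 + (42 + 4² - 13*4) - 16)) + (-4 + 8) = (-189 + (-9 + (42 + 16 - 52) - 16)) + 4 = (-189 + (-9 + 6 - 16)) + 4 = (-189 - 19) + 4 = -208 + 4 = -204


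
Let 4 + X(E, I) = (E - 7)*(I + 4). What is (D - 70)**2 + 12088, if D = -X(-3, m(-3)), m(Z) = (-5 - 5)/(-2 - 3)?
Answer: 12124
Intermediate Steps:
m(Z) = 2 (m(Z) = -10/(-5) = -10*(-1/5) = 2)
X(E, I) = -4 + (-7 + E)*(4 + I) (X(E, I) = -4 + (E - 7)*(I + 4) = -4 + (-7 + E)*(4 + I))
D = 64 (D = -(-32 - 7*2 + 4*(-3) - 3*2) = -(-32 - 14 - 12 - 6) = -1*(-64) = 64)
(D - 70)**2 + 12088 = (64 - 70)**2 + 12088 = (-6)**2 + 12088 = 36 + 12088 = 12124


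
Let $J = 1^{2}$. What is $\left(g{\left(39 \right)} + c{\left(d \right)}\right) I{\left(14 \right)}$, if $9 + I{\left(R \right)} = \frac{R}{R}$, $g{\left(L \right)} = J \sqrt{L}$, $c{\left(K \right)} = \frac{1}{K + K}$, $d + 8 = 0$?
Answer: $\frac{1}{2} - 8 \sqrt{39} \approx -49.46$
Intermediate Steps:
$d = -8$ ($d = -8 + 0 = -8$)
$J = 1$
$c{\left(K \right)} = \frac{1}{2 K}$
$g{\left(L \right)} = \sqrt{L}$ ($g{\left(L \right)} = 1 \sqrt{L} = \sqrt{L}$)
$I{\left(R \right)} = -8$ ($I{\left(R \right)} = -9 + \frac{R}{R} = -9 + 1 = -8$)
$\left(g{\left(39 \right)} + c{\left(d \right)}\right) I{\left(14 \right)} = \left(\sqrt{39} + \frac{1}{2 \left(-8\right)}\right) \left(-8\right) = \left(\sqrt{39} + \frac{1}{2} \left(- \frac{1}{8}\right)\right) \left(-8\right) = \left(\sqrt{39} - \frac{1}{16}\right) \left(-8\right) = \left(- \frac{1}{16} + \sqrt{39}\right) \left(-8\right) = \frac{1}{2} - 8 \sqrt{39}$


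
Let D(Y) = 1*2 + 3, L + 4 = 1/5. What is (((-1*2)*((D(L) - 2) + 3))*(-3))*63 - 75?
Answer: 2193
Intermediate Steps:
L = -19/5 (L = -4 + 1/5 = -19/5 ≈ -3.8000)
D(Y) = 5 (D(Y) = 2 + 3 = 5)
(((-1*2)*((D(L) - 2) + 3))*(-3))*63 - 75 = (((-1*2)*((5 - 2) + 3))*(-3))*63 - 75 = (-2*(3 + 3)*(-3))*63 - 75 = (-2*6*(-3))*63 - 75 = -12*(-3)*63 - 75 = 36*63 - 75 = 2268 - 75 = 2193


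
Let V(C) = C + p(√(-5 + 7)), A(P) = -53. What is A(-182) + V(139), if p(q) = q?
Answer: 86 + √2 ≈ 87.414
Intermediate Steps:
V(C) = C + √2 (V(C) = C + √(-5 + 7) = C + √2)
A(-182) + V(139) = -53 + (139 + √2) = 86 + √2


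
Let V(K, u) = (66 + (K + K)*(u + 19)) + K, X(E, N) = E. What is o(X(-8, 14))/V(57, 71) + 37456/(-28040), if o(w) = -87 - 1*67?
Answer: -49152976/36392415 ≈ -1.3506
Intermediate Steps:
V(K, u) = 66 + K + 2*K*(19 + u) (V(K, u) = (66 + (2*K)*(19 + u)) + K = (66 + 2*K*(19 + u)) + K = 66 + K + 2*K*(19 + u))
o(w) = -154 (o(w) = -87 - 67 = -154)
o(X(-8, 14))/V(57, 71) + 37456/(-28040) = -154/(66 + 39*57 + 2*57*71) + 37456/(-28040) = -154/(66 + 2223 + 8094) + 37456*(-1/28040) = -154/10383 - 4682/3505 = -49152976/36392415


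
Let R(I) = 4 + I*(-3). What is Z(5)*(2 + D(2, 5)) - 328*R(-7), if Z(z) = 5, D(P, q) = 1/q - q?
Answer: -8214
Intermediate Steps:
R(I) = 4 - 3*I
Z(5)*(2 + D(2, 5)) - 328*R(-7) = 5*(2 + (1/5 - 1*5)) - 328*(4 - 3*(-7)) = 5*(2 + (1/5 - 5)) - 328*(4 + 21) = 5*(2 - 24/5) - 328*25 = 5*(-14/5) - 8200 = -14 - 8200 = -8214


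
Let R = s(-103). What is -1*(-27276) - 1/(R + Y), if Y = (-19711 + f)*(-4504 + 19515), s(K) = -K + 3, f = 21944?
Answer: 914282491643/33519669 ≈ 27276.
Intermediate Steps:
s(K) = 3 - K
Y = 33519563 (Y = (-19711 + 21944)*(-4504 + 19515) = 2233*15011 = 33519563)
R = 106 (R = 3 - 1*(-103) = 3 + 103 = 106)
-1*(-27276) - 1/(R + Y) = -1*(-27276) - 1/(106 + 33519563) = 27276 - 1/33519669 = 914282491643/33519669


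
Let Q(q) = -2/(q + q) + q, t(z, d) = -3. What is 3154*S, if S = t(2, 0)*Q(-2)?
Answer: 14193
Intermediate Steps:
Q(q) = q - 1/q (Q(q) = -2*1/(2*q) + q = -1/q + q = q - 1/q)
S = 9/2 (S = -3*(-2 - 1/(-2)) = -3*(-2 - 1*(-½)) = -3*(-2 + ½) = -3*(-3/2) = 9/2 ≈ 4.5000)
3154*S = 3154*(9/2) = 14193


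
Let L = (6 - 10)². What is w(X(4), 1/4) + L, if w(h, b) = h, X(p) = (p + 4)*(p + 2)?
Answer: 64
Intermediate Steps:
X(p) = (2 + p)*(4 + p) (X(p) = (4 + p)*(2 + p) = (2 + p)*(4 + p))
L = 16 (L = (-4)² = 16)
w(X(4), 1/4) + L = (8 + 4² + 6*4) + 16 = (8 + 16 + 24) + 16 = 48 + 16 = 64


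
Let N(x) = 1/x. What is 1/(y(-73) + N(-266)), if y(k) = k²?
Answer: 266/1417513 ≈ 0.00018765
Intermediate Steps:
1/(y(-73) + N(-266)) = 1/((-73)² + 1/(-266)) = 1/(5329 - 1/266) = 1/(1417513/266) = 266/1417513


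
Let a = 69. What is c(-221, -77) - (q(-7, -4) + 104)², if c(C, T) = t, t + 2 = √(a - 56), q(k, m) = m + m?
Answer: -9218 + √13 ≈ -9214.4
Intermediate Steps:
q(k, m) = 2*m
t = -2 + √13 (t = -2 + √(69 - 56) = -2 + √13 ≈ 1.6056)
c(C, T) = -2 + √13
c(-221, -77) - (q(-7, -4) + 104)² = (-2 + √13) - (2*(-4) + 104)² = (-2 + √13) - (-8 + 104)² = (-2 + √13) - 1*96² = (-2 + √13) - 1*9216 = (-2 + √13) - 9216 = -9218 + √13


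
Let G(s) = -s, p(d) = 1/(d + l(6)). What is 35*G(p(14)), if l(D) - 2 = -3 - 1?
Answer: -35/12 ≈ -2.9167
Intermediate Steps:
l(D) = -2 (l(D) = 2 + (-3 - 1) = 2 - 4 = -2)
p(d) = 1/(-2 + d) (p(d) = 1/(d - 2) = 1/(-2 + d))
35*G(p(14)) = 35*(-1/(-2 + 14)) = 35*(-1/12) = -35/12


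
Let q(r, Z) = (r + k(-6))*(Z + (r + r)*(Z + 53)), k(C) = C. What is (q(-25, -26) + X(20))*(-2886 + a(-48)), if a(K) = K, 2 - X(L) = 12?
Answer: -125123364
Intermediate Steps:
X(L) = -10 (X(L) = 2 - 1*12 = 2 - 12 = -10)
q(r, Z) = (-6 + r)*(Z + 2*r*(53 + Z)) (q(r, Z) = (r - 6)*(Z + (r + r)*(Z + 53)) = (-6 + r)*(Z + (2*r)*(53 + Z)) = (-6 + r)*(Z + 2*r*(53 + Z)))
(q(-25, -26) + X(20))*(-2886 + a(-48)) = ((-636*(-25) - 6*(-26) + 106*(-25)² - 11*(-26)*(-25) + 2*(-26)*(-25)²) - 10)*(-2886 - 48) = ((15900 + 156 + 106*625 - 7150 + 2*(-26)*625) - 10)*(-2934) = ((15900 + 156 + 66250 - 7150 - 32500) - 10)*(-2934) = (42656 - 10)*(-2934) = 42646*(-2934) = -125123364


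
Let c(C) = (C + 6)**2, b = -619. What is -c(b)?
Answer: -375769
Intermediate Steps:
c(C) = (6 + C)**2
-c(b) = -(6 - 619)**2 = -1*(-613)**2 = -1*375769 = -375769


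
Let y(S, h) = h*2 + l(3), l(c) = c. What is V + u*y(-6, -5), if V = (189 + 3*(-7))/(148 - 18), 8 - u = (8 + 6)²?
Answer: 85624/65 ≈ 1317.3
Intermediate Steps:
u = -188 (u = 8 - (8 + 6)² = 8 - 1*14² = 8 - 1*196 = 8 - 196 = -188)
V = 84/65 (V = (189 - 21)/130 = 168*(1/130) = 84/65 ≈ 1.2923)
y(S, h) = 3 + 2*h (y(S, h) = h*2 + 3 = 2*h + 3 = 3 + 2*h)
V + u*y(-6, -5) = 84/65 - 188*(3 + 2*(-5)) = 84/65 - 188*(3 - 10) = 84/65 - 188*(-7) = 84/65 + 1316 = 85624/65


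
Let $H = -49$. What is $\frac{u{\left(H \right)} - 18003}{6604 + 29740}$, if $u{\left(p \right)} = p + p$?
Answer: $- \frac{18101}{36344} \approx -0.49805$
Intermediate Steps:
$u{\left(p \right)} = 2 p$
$\frac{u{\left(H \right)} - 18003}{6604 + 29740} = \frac{2 \left(-49\right) - 18003}{6604 + 29740} = \frac{-98 - 18003}{36344} = \left(-18101\right) \frac{1}{36344} = - \frac{18101}{36344}$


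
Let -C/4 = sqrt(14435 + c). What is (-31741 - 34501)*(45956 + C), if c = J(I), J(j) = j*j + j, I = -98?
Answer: -3044217352 + 264968*sqrt(23941) ≈ -3.0032e+9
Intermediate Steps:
J(j) = j + j**2 (J(j) = j**2 + j = j + j**2)
c = 9506 (c = -98*(1 - 98) = -98*(-97) = 9506)
C = -4*sqrt(23941) (C = -4*sqrt(14435 + 9506) = -4*sqrt(23941) ≈ -618.92)
(-31741 - 34501)*(45956 + C) = (-31741 - 34501)*(45956 - 4*sqrt(23941)) = -66242*(45956 - 4*sqrt(23941)) = -3044217352 + 264968*sqrt(23941)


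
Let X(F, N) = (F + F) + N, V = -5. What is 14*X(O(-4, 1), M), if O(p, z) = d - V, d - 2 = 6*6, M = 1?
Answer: 1218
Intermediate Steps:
d = 38 (d = 2 + 6*6 = 2 + 36 = 38)
O(p, z) = 43 (O(p, z) = 38 - 1*(-5) = 38 + 5 = 43)
X(F, N) = N + 2*F (X(F, N) = 2*F + N = N + 2*F)
14*X(O(-4, 1), M) = 14*(1 + 2*43) = 14*(1 + 86) = 14*87 = 1218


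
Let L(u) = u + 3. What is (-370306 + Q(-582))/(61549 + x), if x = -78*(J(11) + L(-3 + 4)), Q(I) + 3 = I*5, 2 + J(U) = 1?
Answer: -373219/61315 ≈ -6.0869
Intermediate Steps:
J(U) = -1 (J(U) = -2 + 1 = -1)
L(u) = 3 + u
Q(I) = -3 + 5*I (Q(I) = -3 + I*5 = -3 + 5*I)
x = -234 (x = -78*(-1 + (3 + (-3 + 4))) = -78*(-1 + (3 + 1)) = -78*(-1 + 4) = -78*3 = -234)
(-370306 + Q(-582))/(61549 + x) = (-370306 + (-3 + 5*(-582)))/(61549 - 234) = (-370306 + (-3 - 2910))/61315 = (-370306 - 2913)*(1/61315) = -373219*1/61315 = -373219/61315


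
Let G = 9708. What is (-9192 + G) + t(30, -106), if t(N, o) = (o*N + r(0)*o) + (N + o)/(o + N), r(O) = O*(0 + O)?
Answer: -2663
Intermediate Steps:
r(O) = O² (r(O) = O*O = O²)
t(N, o) = 1 + N*o (t(N, o) = (o*N + 0²*o) + (N + o)/(o + N) = (N*o + 0*o) + (N + o)/(N + o) = (N*o + 0) + 1 = N*o + 1 = 1 + N*o)
(-9192 + G) + t(30, -106) = (-9192 + 9708) + (1 + 30*(-106)) = 516 + (1 - 3180) = 516 - 3179 = -2663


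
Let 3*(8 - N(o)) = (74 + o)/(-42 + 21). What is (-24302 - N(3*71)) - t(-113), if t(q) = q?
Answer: -217814/9 ≈ -24202.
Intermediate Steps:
N(o) = 578/63 + o/63 (N(o) = 8 - (74 + o)/(3*(-42 + 21)) = 8 - (74 + o)/(3*(-21)) = 8 - (74 + o)*(-1)/(3*21) = 8 - (-74/21 - o/21)/3 = 8 + (74/63 + o/63) = 578/63 + o/63)
(-24302 - N(3*71)) - t(-113) = (-24302 - (578/63 + (3*71)/63)) - 1*(-113) = (-24302 - (578/63 + (1/63)*213)) + 113 = (-24302 - (578/63 + 71/21)) + 113 = (-24302 - 1*113/9) + 113 = (-24302 - 113/9) + 113 = -218831/9 + 113 = -217814/9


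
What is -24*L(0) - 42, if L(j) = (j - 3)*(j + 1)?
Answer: 30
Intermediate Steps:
L(j) = (1 + j)*(-3 + j) (L(j) = (-3 + j)*(1 + j) = (1 + j)*(-3 + j))
-24*L(0) - 42 = -24*(-3 + 0² - 2*0) - 42 = -24*(-3 + 0 + 0) - 42 = -24*(-3) - 42 = 72 - 42 = 30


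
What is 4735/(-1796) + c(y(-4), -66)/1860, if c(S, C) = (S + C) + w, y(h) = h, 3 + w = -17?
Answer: -149479/55676 ≈ -2.6848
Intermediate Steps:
w = -20 (w = -3 - 17 = -20)
c(S, C) = -20 + C + S (c(S, C) = (S + C) - 20 = (C + S) - 20 = -20 + C + S)
4735/(-1796) + c(y(-4), -66)/1860 = 4735/(-1796) + (-20 - 66 - 4)/1860 = 4735*(-1/1796) - 90*1/1860 = -4735/1796 - 3/62 = -149479/55676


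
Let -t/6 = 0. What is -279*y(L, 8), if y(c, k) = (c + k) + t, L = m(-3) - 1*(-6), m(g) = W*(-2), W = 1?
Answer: -3348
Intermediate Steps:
t = 0 (t = -6*0 = 0)
m(g) = -2 (m(g) = 1*(-2) = -2)
L = 4 (L = -2 - 1*(-6) = -2 + 6 = 4)
y(c, k) = c + k (y(c, k) = (c + k) + 0 = c + k)
-279*y(L, 8) = -279*(4 + 8) = -279*12 = -3348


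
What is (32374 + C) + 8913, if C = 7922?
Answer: 49209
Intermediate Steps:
(32374 + C) + 8913 = (32374 + 7922) + 8913 = 40296 + 8913 = 49209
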